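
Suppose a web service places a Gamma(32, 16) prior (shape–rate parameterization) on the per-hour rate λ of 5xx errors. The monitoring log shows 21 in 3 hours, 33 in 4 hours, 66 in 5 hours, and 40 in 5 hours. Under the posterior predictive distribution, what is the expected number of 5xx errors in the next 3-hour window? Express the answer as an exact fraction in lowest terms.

Total count: 21 + 33 + 66 + 40 = 160.
Total exposure: 3 + 4 + 5 + 5 = 17 hours.
The Gamma prior is conjugate for the Poisson rate, so λ | data ~ Gamma(32+160, 16+17) = Gamma(192, 33).
Predictive mean over a 3-hour window = T·E[λ|data] = 3·192/33 = 192/11.

192/11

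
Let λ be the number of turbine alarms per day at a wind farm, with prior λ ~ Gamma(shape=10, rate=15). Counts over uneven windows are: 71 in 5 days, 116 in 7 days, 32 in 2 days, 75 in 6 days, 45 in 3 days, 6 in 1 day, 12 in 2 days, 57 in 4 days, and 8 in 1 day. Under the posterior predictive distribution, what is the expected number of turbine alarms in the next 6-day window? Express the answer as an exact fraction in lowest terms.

Total count: 71 + 116 + 32 + 75 + 45 + 6 + 12 + 57 + 8 = 422.
Total exposure: 5 + 7 + 2 + 6 + 3 + 1 + 2 + 4 + 1 = 31 days.
Posterior: α' = 10 + 422 = 432, β' = 15 + 31 = 46.
Predictive mean over a 6-day window = T·E[λ|data] = 6·432/46 = 1296/23.

1296/23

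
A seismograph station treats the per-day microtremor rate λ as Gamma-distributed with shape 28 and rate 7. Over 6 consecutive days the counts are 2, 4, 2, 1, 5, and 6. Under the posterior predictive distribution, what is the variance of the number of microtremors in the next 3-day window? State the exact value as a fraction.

Total count: 2 + 4 + 2 + 1 + 5 + 6 = 20.
Total exposure: 6 days.
Gamma(α, β) with Poisson data over total exposure Σt gives posterior Gamma(α+Σx, β+Σt) = Gamma(48, 13).
The posterior predictive for a window of length T is Negative Binomial with variance T·α'·(β'+T)/β'² = 3·48·16/169 = 2304/169.

2304/169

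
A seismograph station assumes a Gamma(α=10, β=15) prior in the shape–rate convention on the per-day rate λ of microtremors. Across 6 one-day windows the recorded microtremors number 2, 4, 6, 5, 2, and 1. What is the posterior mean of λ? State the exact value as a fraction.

10/7

Total count: 2 + 4 + 6 + 5 + 2 + 1 = 20.
Total exposure: 6 days.
The Gamma prior is conjugate for the Poisson rate, so λ | data ~ Gamma(10+20, 15+6) = Gamma(30, 21).
Posterior mean = α'/β' = 30/21 = 10/7.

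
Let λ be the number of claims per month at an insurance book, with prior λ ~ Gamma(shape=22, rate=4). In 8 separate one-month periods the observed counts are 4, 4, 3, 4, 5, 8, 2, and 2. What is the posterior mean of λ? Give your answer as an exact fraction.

9/2

Total count: 4 + 4 + 3 + 4 + 5 + 8 + 2 + 2 = 32.
Total exposure: 8 months.
Posterior: α' = 22 + 32 = 54, β' = 4 + 8 = 12.
Posterior mean = α'/β' = 54/12 = 9/2.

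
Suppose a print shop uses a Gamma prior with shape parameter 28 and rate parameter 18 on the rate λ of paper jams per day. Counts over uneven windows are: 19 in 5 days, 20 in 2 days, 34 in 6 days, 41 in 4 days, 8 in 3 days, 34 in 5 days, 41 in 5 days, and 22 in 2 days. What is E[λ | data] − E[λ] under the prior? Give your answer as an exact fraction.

Total count: 19 + 20 + 34 + 41 + 8 + 34 + 41 + 22 = 219.
Total exposure: 5 + 2 + 6 + 4 + 3 + 5 + 5 + 2 = 32 days.
Posterior: α' = 28 + 219 = 247, β' = 18 + 32 = 50.
Posterior mean = 247/50 = 247/50; prior mean = 28/18 = 14/9. Difference = 247/50 − 14/9 = 1523/450.

1523/450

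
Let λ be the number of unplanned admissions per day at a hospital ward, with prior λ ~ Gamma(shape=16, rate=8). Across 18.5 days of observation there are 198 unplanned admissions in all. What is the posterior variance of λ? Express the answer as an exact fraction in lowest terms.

Total count 198 over total exposure 18.5 days.
Posterior: α' = 16 + 198 = 214, β' = 8 + 18.5 = 53/2.
Posterior variance = α'/β'² = 214/(2809/4) = 856/2809.

856/2809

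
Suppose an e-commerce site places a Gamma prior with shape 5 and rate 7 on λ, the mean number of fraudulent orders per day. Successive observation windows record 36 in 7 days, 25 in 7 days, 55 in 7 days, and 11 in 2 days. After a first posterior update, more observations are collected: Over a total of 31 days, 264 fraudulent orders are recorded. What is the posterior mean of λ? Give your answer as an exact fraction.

396/61

Total count: 36 + 25 + 55 + 11 = 127.
Total exposure: 7 + 7 + 7 + 2 = 23 days.
After the first batch: Gamma(5 + 127, 7 + 23) = Gamma(132, 30).
Total count 264 over total exposure 31 days.
After the second batch: Gamma(132 + 264, 30 + 31) = Gamma(396, 61).
Posterior mean = α'/β' = 396/61.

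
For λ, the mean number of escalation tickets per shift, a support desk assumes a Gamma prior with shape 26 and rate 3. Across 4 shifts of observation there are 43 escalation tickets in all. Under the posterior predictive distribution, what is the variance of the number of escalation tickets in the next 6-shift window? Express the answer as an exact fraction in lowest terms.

Total count 43 over total exposure 4 shifts.
By Gamma–Poisson conjugacy, the posterior is Gamma(α + Σx, β + Σt) = Gamma(26 + 43, 3 + 4) = Gamma(69, 7).
The posterior predictive for a window of length T is Negative Binomial with variance T·α'·(β'+T)/β'² = 6·69·13/49 = 5382/49.

5382/49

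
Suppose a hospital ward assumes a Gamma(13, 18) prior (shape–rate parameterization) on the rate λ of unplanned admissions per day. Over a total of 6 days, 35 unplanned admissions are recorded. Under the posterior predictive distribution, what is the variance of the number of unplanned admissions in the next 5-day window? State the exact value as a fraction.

145/12

Total count 35 over total exposure 6 days.
Conjugate update: add total count to the shape and total exposure to the rate, giving Gamma(48, 24).
The posterior predictive for a window of length T is Negative Binomial with variance T·α'·(β'+T)/β'² = 5·48·29/576 = 145/12.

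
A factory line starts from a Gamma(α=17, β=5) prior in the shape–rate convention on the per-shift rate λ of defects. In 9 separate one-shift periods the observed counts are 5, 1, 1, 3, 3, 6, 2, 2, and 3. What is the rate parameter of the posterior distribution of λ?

Total count: 5 + 1 + 1 + 3 + 3 + 6 + 2 + 2 + 3 = 26.
Total exposure: 9 shifts.
By Gamma–Poisson conjugacy, the posterior is Gamma(α + Σx, β + Σt) = Gamma(17 + 26, 5 + 9) = Gamma(43, 14).

14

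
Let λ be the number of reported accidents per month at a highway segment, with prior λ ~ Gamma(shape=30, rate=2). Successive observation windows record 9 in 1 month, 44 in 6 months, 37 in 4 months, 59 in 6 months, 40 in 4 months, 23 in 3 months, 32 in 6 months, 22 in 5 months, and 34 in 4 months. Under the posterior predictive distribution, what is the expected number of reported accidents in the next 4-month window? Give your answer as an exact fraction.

Total count: 9 + 44 + 37 + 59 + 40 + 23 + 32 + 22 + 34 = 300.
Total exposure: 1 + 6 + 4 + 6 + 4 + 3 + 6 + 5 + 4 = 39 months.
The Gamma prior is conjugate for the Poisson rate, so λ | data ~ Gamma(30+300, 2+39) = Gamma(330, 41).
Predictive mean over a 4-month window = T·E[λ|data] = 4·330/41 = 1320/41.

1320/41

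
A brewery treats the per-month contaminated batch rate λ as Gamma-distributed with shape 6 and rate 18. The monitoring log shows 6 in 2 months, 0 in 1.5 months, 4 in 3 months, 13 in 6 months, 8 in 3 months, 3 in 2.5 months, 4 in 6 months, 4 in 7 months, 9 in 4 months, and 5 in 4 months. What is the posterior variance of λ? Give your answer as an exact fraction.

Total count: 6 + 0 + 4 + 13 + 8 + 3 + 4 + 4 + 9 + 5 = 56.
Total exposure: 2 + 1.5 + 3 + 6 + 3 + 2.5 + 6 + 7 + 4 + 4 = 39 months.
By Gamma–Poisson conjugacy, the posterior is Gamma(α + Σx, β + Σt) = Gamma(6 + 56, 18 + 39) = Gamma(62, 57).
Posterior variance = α'/β'² = 62/3249.

62/3249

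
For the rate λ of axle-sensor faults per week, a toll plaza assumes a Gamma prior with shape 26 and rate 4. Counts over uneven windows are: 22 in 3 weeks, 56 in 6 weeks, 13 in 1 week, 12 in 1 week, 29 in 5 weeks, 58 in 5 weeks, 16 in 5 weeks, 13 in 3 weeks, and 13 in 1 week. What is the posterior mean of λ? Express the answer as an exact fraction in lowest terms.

Total count: 22 + 56 + 13 + 12 + 29 + 58 + 16 + 13 + 13 = 232.
Total exposure: 3 + 6 + 1 + 1 + 5 + 5 + 5 + 3 + 1 = 30 weeks.
Gamma(α, β) with Poisson data over total exposure Σt gives posterior Gamma(α+Σx, β+Σt) = Gamma(258, 34).
Posterior mean = α'/β' = 258/34 = 129/17.

129/17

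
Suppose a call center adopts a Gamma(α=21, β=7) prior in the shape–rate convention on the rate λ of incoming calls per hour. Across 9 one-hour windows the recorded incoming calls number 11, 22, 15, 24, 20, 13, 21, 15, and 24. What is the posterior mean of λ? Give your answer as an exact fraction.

93/8

Total count: 11 + 22 + 15 + 24 + 20 + 13 + 21 + 15 + 24 = 165.
Total exposure: 9 hours.
Posterior: α' = 21 + 165 = 186, β' = 7 + 9 = 16.
Posterior mean = α'/β' = 186/16 = 93/8.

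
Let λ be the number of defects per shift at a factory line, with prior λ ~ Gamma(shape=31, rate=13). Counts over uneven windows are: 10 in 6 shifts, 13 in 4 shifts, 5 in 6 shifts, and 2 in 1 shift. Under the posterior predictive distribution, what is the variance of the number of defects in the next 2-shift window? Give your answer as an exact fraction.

976/225

Total count: 10 + 13 + 5 + 2 = 30.
Total exposure: 6 + 4 + 6 + 1 = 17 shifts.
Posterior: α' = 31 + 30 = 61, β' = 13 + 17 = 30.
The posterior predictive for a window of length T is Negative Binomial with variance T·α'·(β'+T)/β'² = 2·61·32/900 = 976/225.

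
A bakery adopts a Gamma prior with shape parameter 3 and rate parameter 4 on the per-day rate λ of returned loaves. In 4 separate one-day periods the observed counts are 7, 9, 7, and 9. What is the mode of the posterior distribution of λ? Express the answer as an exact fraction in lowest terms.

17/4

Total count: 7 + 9 + 7 + 9 = 32.
Total exposure: 4 days.
Conjugate update: add total count to the shape and total exposure to the rate, giving Gamma(35, 8).
Posterior mode = (α'−1)/β' = 34/8 = 17/4.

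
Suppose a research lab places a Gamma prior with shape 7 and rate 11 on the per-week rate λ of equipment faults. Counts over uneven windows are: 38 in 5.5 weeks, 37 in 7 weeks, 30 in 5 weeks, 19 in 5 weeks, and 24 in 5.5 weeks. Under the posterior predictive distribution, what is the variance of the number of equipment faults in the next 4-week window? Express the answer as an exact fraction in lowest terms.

Total count: 38 + 37 + 30 + 19 + 24 = 148.
Total exposure: 5.5 + 7 + 5 + 5 + 5.5 = 28 weeks.
The Gamma prior is conjugate for the Poisson rate, so λ | data ~ Gamma(7+148, 11+28) = Gamma(155, 39).
The posterior predictive for a window of length T is Negative Binomial with variance T·α'·(β'+T)/β'² = 4·155·43/1521 = 26660/1521.

26660/1521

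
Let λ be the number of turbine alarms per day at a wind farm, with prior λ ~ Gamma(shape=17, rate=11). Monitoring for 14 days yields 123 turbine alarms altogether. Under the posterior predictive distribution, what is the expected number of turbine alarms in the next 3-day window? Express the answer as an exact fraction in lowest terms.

Total count 123 over total exposure 14 days.
Conjugate update: add total count to the shape and total exposure to the rate, giving Gamma(140, 25).
Predictive mean over a 3-day window = T·E[λ|data] = 3·140/25 = 84/5.

84/5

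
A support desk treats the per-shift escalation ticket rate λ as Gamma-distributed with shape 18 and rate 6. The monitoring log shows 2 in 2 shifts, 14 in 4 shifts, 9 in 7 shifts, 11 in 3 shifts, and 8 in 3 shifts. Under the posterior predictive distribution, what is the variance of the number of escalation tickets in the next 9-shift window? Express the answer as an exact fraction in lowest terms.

18972/625

Total count: 2 + 14 + 9 + 11 + 8 = 44.
Total exposure: 2 + 4 + 7 + 3 + 3 = 19 shifts.
Gamma(α, β) with Poisson data over total exposure Σt gives posterior Gamma(α+Σx, β+Σt) = Gamma(62, 25).
The posterior predictive for a window of length T is Negative Binomial with variance T·α'·(β'+T)/β'² = 9·62·34/625 = 18972/625.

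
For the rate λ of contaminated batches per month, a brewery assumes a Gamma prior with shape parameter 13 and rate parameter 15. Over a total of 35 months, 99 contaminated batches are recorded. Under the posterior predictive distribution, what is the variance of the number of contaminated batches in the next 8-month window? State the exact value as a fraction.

Total count 99 over total exposure 35 months.
By Gamma–Poisson conjugacy, the posterior is Gamma(α + Σx, β + Σt) = Gamma(13 + 99, 15 + 35) = Gamma(112, 50).
The posterior predictive for a window of length T is Negative Binomial with variance T·α'·(β'+T)/β'² = 8·112·58/2500 = 12992/625.

12992/625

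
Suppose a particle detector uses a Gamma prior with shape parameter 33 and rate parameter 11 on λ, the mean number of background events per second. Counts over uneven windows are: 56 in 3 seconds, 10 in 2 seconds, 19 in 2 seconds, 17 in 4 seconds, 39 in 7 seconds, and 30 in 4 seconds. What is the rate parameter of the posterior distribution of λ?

Total count: 56 + 10 + 19 + 17 + 39 + 30 = 171.
Total exposure: 3 + 2 + 2 + 4 + 7 + 4 = 22 seconds.
By Gamma–Poisson conjugacy, the posterior is Gamma(α + Σx, β + Σt) = Gamma(33 + 171, 11 + 22) = Gamma(204, 33).

33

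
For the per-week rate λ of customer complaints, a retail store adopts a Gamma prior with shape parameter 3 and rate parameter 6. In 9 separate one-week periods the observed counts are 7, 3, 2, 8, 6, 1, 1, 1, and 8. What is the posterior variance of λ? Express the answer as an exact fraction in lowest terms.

Total count: 7 + 3 + 2 + 8 + 6 + 1 + 1 + 1 + 8 = 37.
Total exposure: 9 weeks.
Posterior: α' = 3 + 37 = 40, β' = 6 + 9 = 15.
Posterior variance = α'/β'² = 40/225 = 8/45.

8/45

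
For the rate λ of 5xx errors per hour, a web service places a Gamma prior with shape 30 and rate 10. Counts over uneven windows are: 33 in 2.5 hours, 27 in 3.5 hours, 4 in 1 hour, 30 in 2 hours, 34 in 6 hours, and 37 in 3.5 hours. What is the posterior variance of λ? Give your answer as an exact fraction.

Total count: 33 + 27 + 4 + 30 + 34 + 37 = 165.
Total exposure: 2.5 + 3.5 + 1 + 2 + 6 + 3.5 = 18.5 hours.
Posterior: α' = 30 + 165 = 195, β' = 10 + 18.5 = 57/2.
Posterior variance = α'/β'² = 195/(3249/4) = 260/1083.

260/1083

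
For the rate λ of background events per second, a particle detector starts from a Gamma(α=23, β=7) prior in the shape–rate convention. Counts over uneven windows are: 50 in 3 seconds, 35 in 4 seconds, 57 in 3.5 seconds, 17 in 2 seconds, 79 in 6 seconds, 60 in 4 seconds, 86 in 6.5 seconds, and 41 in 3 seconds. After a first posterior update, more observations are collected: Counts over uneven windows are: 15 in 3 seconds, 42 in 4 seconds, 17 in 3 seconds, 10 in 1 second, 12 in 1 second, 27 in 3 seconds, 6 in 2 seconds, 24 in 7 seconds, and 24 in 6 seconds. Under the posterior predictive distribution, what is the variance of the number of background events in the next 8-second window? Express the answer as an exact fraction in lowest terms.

385000/4761

Total count: 50 + 35 + 57 + 17 + 79 + 60 + 86 + 41 = 425.
Total exposure: 3 + 4 + 3.5 + 2 + 6 + 4 + 6.5 + 3 = 32 seconds.
After the first batch: Gamma(23 + 425, 7 + 32) = Gamma(448, 39).
Total count: 15 + 42 + 17 + 10 + 12 + 27 + 6 + 24 + 24 = 177.
Total exposure: 3 + 4 + 3 + 1 + 1 + 3 + 2 + 7 + 6 = 30 seconds.
After the second batch: Gamma(448 + 177, 39 + 30) = Gamma(625, 69).
The posterior predictive for a window of length T is Negative Binomial with variance T·α'·(β'+T)/β'² = 8·625·77/4761 = 385000/4761.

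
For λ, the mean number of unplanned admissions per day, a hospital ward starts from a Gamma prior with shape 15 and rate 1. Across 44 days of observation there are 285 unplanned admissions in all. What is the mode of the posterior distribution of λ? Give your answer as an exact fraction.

299/45

Total count 285 over total exposure 44 days.
Conjugate update: add total count to the shape and total exposure to the rate, giving Gamma(300, 45).
Posterior mode = (α'−1)/β' = 299/45.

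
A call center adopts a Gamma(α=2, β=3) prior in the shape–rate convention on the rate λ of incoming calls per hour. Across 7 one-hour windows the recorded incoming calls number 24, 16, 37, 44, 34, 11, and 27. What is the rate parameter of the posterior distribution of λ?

10

Total count: 24 + 16 + 37 + 44 + 34 + 11 + 27 = 193.
Total exposure: 7 hours.
The Gamma prior is conjugate for the Poisson rate, so λ | data ~ Gamma(2+193, 3+7) = Gamma(195, 10).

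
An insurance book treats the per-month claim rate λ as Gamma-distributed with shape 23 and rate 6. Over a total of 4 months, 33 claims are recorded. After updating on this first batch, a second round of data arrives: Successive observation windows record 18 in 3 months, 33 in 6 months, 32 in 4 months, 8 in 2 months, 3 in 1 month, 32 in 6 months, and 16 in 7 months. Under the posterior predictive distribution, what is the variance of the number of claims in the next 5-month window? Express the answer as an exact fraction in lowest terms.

4840/169

Total count 33 over total exposure 4 months.
After the first batch: Gamma(23 + 33, 6 + 4) = Gamma(56, 10).
Total count: 18 + 33 + 32 + 8 + 3 + 32 + 16 = 142.
Total exposure: 3 + 6 + 4 + 2 + 1 + 6 + 7 = 29 months.
After the second batch: Gamma(56 + 142, 10 + 29) = Gamma(198, 39).
The posterior predictive for a window of length T is Negative Binomial with variance T·α'·(β'+T)/β'² = 5·198·44/1521 = 4840/169.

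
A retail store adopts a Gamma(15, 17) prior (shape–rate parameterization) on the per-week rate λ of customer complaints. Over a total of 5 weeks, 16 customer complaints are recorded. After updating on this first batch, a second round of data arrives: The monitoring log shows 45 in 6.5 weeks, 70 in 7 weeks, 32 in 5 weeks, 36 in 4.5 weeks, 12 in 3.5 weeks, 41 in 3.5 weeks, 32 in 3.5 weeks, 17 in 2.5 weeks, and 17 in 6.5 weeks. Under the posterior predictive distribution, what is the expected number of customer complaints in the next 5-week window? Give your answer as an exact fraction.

Total count 16 over total exposure 5 weeks.
After the first batch: Gamma(15 + 16, 17 + 5) = Gamma(31, 22).
Total count: 45 + 70 + 32 + 36 + 12 + 41 + 32 + 17 + 17 = 302.
Total exposure: 6.5 + 7 + 5 + 4.5 + 3.5 + 3.5 + 3.5 + 2.5 + 6.5 = 42.5 weeks.
After the second batch: Gamma(31 + 302, 22 + 42.5) = Gamma(333, 129/2).
Predictive mean over a 5-week window = T·E[λ|data] = 5·333/(129/2) = 1110/43.

1110/43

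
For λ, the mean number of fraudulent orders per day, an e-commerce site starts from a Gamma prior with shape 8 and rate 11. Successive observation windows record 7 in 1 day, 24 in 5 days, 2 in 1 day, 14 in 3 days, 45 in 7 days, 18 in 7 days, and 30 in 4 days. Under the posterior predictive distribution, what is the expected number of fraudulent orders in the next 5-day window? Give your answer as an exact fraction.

740/39

Total count: 7 + 24 + 2 + 14 + 45 + 18 + 30 = 140.
Total exposure: 1 + 5 + 1 + 3 + 7 + 7 + 4 = 28 days.
Posterior: α' = 8 + 140 = 148, β' = 11 + 28 = 39.
Predictive mean over a 5-day window = T·E[λ|data] = 5·148/39 = 740/39.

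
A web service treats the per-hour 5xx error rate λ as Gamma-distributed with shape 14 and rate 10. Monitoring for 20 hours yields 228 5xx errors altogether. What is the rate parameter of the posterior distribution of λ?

Total count 228 over total exposure 20 hours.
Conjugate update: add total count to the shape and total exposure to the rate, giving Gamma(242, 30).

30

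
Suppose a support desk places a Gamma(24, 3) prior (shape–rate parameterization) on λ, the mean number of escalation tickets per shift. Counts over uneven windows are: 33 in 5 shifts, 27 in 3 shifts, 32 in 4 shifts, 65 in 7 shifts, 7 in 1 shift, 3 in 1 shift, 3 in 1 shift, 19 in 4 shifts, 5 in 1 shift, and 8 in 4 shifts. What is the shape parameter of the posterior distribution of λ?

Total count: 33 + 27 + 32 + 65 + 7 + 3 + 3 + 19 + 5 + 8 = 202.
Total exposure: 5 + 3 + 4 + 7 + 1 + 1 + 1 + 4 + 1 + 4 = 31 shifts.
Posterior: α' = 24 + 202 = 226, β' = 3 + 31 = 34.

226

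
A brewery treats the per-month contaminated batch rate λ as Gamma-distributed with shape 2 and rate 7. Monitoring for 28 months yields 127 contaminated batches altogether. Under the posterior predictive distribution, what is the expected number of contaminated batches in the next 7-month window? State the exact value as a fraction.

Total count 127 over total exposure 28 months.
Conjugate update: add total count to the shape and total exposure to the rate, giving Gamma(129, 35).
Predictive mean over a 7-month window = T·E[λ|data] = 7·129/35 = 129/5.

129/5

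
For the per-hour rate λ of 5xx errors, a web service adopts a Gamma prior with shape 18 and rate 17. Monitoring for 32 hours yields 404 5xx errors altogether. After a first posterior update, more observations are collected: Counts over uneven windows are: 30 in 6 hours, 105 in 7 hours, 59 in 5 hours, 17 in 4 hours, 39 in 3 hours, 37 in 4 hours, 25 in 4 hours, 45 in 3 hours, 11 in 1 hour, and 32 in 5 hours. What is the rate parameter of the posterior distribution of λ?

Total count 404 over total exposure 32 hours.
After the first batch: Gamma(18 + 404, 17 + 32) = Gamma(422, 49).
Total count: 30 + 105 + 59 + 17 + 39 + 37 + 25 + 45 + 11 + 32 = 400.
Total exposure: 6 + 7 + 5 + 4 + 3 + 4 + 4 + 3 + 1 + 5 = 42 hours.
After the second batch: Gamma(422 + 400, 49 + 42) = Gamma(822, 91).

91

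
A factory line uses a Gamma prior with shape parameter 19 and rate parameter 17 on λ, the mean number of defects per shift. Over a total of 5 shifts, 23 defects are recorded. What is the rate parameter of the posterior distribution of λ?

22

Total count 23 over total exposure 5 shifts.
Conjugate update: add total count to the shape and total exposure to the rate, giving Gamma(42, 22).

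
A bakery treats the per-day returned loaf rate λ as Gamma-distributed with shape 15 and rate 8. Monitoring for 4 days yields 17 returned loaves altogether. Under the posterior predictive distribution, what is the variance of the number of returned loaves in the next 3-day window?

10

Total count 17 over total exposure 4 days.
Conjugate update: add total count to the shape and total exposure to the rate, giving Gamma(32, 12).
The posterior predictive for a window of length T is Negative Binomial with variance T·α'·(β'+T)/β'² = 3·32·15/144 = 10.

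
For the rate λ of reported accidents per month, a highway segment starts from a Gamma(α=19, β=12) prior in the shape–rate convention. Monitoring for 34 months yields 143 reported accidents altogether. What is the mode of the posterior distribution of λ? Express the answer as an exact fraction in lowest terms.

7/2

Total count 143 over total exposure 34 months.
Gamma(α, β) with Poisson data over total exposure Σt gives posterior Gamma(α+Σx, β+Σt) = Gamma(162, 46).
Posterior mode = (α'−1)/β' = 161/46 = 7/2.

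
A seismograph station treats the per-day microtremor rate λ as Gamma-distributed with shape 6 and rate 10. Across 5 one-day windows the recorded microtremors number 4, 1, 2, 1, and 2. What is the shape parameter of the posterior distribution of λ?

Total count: 4 + 1 + 2 + 1 + 2 = 10.
Total exposure: 5 days.
By Gamma–Poisson conjugacy, the posterior is Gamma(α + Σx, β + Σt) = Gamma(6 + 10, 10 + 5) = Gamma(16, 15).

16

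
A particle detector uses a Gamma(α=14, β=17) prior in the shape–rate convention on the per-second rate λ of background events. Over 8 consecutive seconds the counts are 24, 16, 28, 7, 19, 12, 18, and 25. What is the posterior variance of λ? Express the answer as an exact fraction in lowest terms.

Total count: 24 + 16 + 28 + 7 + 19 + 12 + 18 + 25 = 149.
Total exposure: 8 seconds.
Gamma(α, β) with Poisson data over total exposure Σt gives posterior Gamma(α+Σx, β+Σt) = Gamma(163, 25).
Posterior variance = α'/β'² = 163/625.

163/625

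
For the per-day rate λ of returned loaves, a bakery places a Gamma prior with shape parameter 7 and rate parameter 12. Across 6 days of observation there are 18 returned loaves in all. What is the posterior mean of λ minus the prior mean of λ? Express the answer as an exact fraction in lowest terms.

29/36

Total count 18 over total exposure 6 days.
Posterior: α' = 7 + 18 = 25, β' = 12 + 6 = 18.
Posterior mean = 25/18 = 25/18; prior mean = 7/12 = 7/12. Difference = 25/18 − 7/12 = 29/36.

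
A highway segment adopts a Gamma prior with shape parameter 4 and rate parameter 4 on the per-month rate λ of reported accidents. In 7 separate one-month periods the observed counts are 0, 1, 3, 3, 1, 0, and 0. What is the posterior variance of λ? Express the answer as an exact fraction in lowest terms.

Total count: 0 + 1 + 3 + 3 + 1 + 0 + 0 = 8.
Total exposure: 7 months.
Posterior: α' = 4 + 8 = 12, β' = 4 + 7 = 11.
Posterior variance = α'/β'² = 12/121.

12/121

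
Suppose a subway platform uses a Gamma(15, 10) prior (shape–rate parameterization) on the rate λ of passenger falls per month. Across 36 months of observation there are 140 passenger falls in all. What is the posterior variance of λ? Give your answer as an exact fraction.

Total count 140 over total exposure 36 months.
Posterior: α' = 15 + 140 = 155, β' = 10 + 36 = 46.
Posterior variance = α'/β'² = 155/2116.

155/2116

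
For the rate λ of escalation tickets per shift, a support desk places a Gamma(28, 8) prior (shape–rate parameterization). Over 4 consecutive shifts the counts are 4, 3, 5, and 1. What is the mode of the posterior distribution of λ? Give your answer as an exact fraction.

Total count: 4 + 3 + 5 + 1 = 13.
Total exposure: 4 shifts.
Conjugate update: add total count to the shape and total exposure to the rate, giving Gamma(41, 12).
Posterior mode = (α'−1)/β' = 40/12 = 10/3.

10/3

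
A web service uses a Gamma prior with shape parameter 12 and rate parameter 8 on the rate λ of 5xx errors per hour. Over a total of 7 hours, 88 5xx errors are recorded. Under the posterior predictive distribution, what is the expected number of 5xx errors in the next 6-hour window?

40

Total count 88 over total exposure 7 hours.
The Gamma prior is conjugate for the Poisson rate, so λ | data ~ Gamma(12+88, 8+7) = Gamma(100, 15).
Predictive mean over a 6-hour window = T·E[λ|data] = 6·100/15 = 40.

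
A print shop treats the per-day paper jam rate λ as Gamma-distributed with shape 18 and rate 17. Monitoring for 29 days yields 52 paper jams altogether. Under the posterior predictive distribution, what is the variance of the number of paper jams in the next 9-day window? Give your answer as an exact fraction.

17325/1058

Total count 52 over total exposure 29 days.
By Gamma–Poisson conjugacy, the posterior is Gamma(α + Σx, β + Σt) = Gamma(18 + 52, 17 + 29) = Gamma(70, 46).
The posterior predictive for a window of length T is Negative Binomial with variance T·α'·(β'+T)/β'² = 9·70·55/2116 = 17325/1058.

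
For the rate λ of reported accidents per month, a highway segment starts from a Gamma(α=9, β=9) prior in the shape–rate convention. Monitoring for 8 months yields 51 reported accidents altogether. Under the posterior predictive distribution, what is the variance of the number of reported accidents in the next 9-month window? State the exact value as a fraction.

14040/289

Total count 51 over total exposure 8 months.
Conjugate update: add total count to the shape and total exposure to the rate, giving Gamma(60, 17).
The posterior predictive for a window of length T is Negative Binomial with variance T·α'·(β'+T)/β'² = 9·60·26/289 = 14040/289.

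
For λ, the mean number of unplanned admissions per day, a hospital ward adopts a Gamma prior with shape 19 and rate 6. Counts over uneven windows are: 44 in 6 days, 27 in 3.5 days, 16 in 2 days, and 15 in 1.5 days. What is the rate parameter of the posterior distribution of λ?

Total count: 44 + 27 + 16 + 15 = 102.
Total exposure: 6 + 3.5 + 2 + 1.5 = 13 days.
By Gamma–Poisson conjugacy, the posterior is Gamma(α + Σx, β + Σt) = Gamma(19 + 102, 6 + 13) = Gamma(121, 19).

19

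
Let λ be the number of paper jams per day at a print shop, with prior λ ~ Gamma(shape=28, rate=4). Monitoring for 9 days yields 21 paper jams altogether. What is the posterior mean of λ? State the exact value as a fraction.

49/13

Total count 21 over total exposure 9 days.
The Gamma prior is conjugate for the Poisson rate, so λ | data ~ Gamma(28+21, 4+9) = Gamma(49, 13).
Posterior mean = α'/β' = 49/13.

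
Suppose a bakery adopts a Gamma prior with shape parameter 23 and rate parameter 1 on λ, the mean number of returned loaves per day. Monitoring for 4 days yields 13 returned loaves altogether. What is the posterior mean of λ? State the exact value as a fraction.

36/5

Total count 13 over total exposure 4 days.
The Gamma prior is conjugate for the Poisson rate, so λ | data ~ Gamma(23+13, 1+4) = Gamma(36, 5).
Posterior mean = α'/β' = 36/5.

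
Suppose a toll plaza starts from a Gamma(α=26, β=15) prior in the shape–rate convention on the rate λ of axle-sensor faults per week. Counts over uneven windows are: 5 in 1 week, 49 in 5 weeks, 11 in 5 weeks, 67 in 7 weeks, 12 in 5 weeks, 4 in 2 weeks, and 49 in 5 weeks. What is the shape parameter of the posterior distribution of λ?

223

Total count: 5 + 49 + 11 + 67 + 12 + 4 + 49 = 197.
Total exposure: 1 + 5 + 5 + 7 + 5 + 2 + 5 = 30 weeks.
Posterior: α' = 26 + 197 = 223, β' = 15 + 30 = 45.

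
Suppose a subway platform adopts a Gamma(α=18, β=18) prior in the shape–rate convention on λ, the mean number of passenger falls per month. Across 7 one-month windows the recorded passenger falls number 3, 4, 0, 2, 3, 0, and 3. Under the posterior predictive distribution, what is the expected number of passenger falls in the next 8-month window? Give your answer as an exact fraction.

264/25

Total count: 3 + 4 + 0 + 2 + 3 + 0 + 3 = 15.
Total exposure: 7 months.
By Gamma–Poisson conjugacy, the posterior is Gamma(α + Σx, β + Σt) = Gamma(18 + 15, 18 + 7) = Gamma(33, 25).
Predictive mean over an 8-month window = T·E[λ|data] = 8·33/25 = 264/25.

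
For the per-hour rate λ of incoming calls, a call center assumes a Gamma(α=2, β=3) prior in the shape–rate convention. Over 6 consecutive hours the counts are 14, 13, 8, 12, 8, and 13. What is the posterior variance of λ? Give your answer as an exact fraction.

70/81

Total count: 14 + 13 + 8 + 12 + 8 + 13 = 68.
Total exposure: 6 hours.
By Gamma–Poisson conjugacy, the posterior is Gamma(α + Σx, β + Σt) = Gamma(2 + 68, 3 + 6) = Gamma(70, 9).
Posterior variance = α'/β'² = 70/81.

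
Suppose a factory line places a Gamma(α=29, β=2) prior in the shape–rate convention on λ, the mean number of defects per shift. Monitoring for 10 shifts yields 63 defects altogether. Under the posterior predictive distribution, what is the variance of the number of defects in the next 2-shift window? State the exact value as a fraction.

Total count 63 over total exposure 10 shifts.
The Gamma prior is conjugate for the Poisson rate, so λ | data ~ Gamma(29+63, 2+10) = Gamma(92, 12).
The posterior predictive for a window of length T is Negative Binomial with variance T·α'·(β'+T)/β'² = 2·92·14/144 = 161/9.

161/9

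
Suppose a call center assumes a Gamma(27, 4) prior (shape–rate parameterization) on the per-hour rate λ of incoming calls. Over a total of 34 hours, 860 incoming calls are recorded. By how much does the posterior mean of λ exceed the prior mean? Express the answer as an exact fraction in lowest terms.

1261/76

Total count 860 over total exposure 34 hours.
By Gamma–Poisson conjugacy, the posterior is Gamma(α + Σx, β + Σt) = Gamma(27 + 860, 4 + 34) = Gamma(887, 38).
Posterior mean = 887/38 = 887/38; prior mean = 27/4 = 27/4. Difference = 887/38 − 27/4 = 1261/76.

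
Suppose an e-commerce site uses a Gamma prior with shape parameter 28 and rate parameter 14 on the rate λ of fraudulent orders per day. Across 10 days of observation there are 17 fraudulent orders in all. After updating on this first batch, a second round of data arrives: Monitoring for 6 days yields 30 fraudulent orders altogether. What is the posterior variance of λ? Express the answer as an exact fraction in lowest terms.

1/12

Total count 17 over total exposure 10 days.
After the first batch: Gamma(28 + 17, 14 + 10) = Gamma(45, 24).
Total count 30 over total exposure 6 days.
After the second batch: Gamma(45 + 30, 24 + 6) = Gamma(75, 30).
Posterior variance = α'/β'² = 75/900 = 1/12.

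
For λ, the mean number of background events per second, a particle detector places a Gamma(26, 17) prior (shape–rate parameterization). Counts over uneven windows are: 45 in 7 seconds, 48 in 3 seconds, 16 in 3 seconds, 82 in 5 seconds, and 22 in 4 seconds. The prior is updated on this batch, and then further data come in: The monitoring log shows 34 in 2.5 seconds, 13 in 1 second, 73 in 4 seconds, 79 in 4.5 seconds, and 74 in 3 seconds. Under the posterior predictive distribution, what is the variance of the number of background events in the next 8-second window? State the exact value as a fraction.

63488/729

Total count: 45 + 48 + 16 + 82 + 22 = 213.
Total exposure: 7 + 3 + 3 + 5 + 4 = 22 seconds.
After the first batch: Gamma(26 + 213, 17 + 22) = Gamma(239, 39).
Total count: 34 + 13 + 73 + 79 + 74 = 273.
Total exposure: 2.5 + 1 + 4 + 4.5 + 3 = 15 seconds.
After the second batch: Gamma(239 + 273, 39 + 15) = Gamma(512, 54).
The posterior predictive for a window of length T is Negative Binomial with variance T·α'·(β'+T)/β'² = 8·512·62/2916 = 63488/729.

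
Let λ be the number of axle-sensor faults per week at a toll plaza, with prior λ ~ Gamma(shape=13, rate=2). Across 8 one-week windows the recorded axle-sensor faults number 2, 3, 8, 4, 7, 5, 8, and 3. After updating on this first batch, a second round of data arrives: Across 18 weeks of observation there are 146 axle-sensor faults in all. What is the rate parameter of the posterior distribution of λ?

Total count: 2 + 3 + 8 + 4 + 7 + 5 + 8 + 3 = 40.
Total exposure: 8 weeks.
After the first batch: Gamma(13 + 40, 2 + 8) = Gamma(53, 10).
Total count 146 over total exposure 18 weeks.
After the second batch: Gamma(53 + 146, 10 + 18) = Gamma(199, 28).

28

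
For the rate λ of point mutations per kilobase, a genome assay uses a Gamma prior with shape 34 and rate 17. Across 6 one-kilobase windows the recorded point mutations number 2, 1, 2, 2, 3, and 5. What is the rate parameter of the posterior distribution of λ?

Total count: 2 + 1 + 2 + 2 + 3 + 5 = 15.
Total exposure: 6 kilobases.
The Gamma prior is conjugate for the Poisson rate, so λ | data ~ Gamma(34+15, 17+6) = Gamma(49, 23).

23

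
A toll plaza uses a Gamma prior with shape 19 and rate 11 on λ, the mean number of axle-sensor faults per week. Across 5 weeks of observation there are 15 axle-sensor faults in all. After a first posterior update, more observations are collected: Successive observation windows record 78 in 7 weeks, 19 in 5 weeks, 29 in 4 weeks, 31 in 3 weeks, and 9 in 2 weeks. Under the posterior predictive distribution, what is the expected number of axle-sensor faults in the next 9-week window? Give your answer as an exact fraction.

Total count 15 over total exposure 5 weeks.
After the first batch: Gamma(19 + 15, 11 + 5) = Gamma(34, 16).
Total count: 78 + 19 + 29 + 31 + 9 = 166.
Total exposure: 7 + 5 + 4 + 3 + 2 = 21 weeks.
After the second batch: Gamma(34 + 166, 16 + 21) = Gamma(200, 37).
Predictive mean over a 9-week window = T·E[λ|data] = 9·200/37 = 1800/37.

1800/37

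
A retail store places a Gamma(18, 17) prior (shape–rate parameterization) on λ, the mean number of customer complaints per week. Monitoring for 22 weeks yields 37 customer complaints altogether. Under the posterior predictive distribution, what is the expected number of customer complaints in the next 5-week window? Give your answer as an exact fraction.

275/39

Total count 37 over total exposure 22 weeks.
The Gamma prior is conjugate for the Poisson rate, so λ | data ~ Gamma(18+37, 17+22) = Gamma(55, 39).
Predictive mean over a 5-week window = T·E[λ|data] = 5·55/39 = 275/39.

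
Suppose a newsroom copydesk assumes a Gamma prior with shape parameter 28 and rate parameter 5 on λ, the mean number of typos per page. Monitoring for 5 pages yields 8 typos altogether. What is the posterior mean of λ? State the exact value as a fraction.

18/5

Total count 8 over total exposure 5 pages.
By Gamma–Poisson conjugacy, the posterior is Gamma(α + Σx, β + Σt) = Gamma(28 + 8, 5 + 5) = Gamma(36, 10).
Posterior mean = α'/β' = 36/10 = 18/5.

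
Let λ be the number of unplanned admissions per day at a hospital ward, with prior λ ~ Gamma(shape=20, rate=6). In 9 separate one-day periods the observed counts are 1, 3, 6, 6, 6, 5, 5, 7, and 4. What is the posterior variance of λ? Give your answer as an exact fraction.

7/25

Total count: 1 + 3 + 6 + 6 + 6 + 5 + 5 + 7 + 4 = 43.
Total exposure: 9 days.
Conjugate update: add total count to the shape and total exposure to the rate, giving Gamma(63, 15).
Posterior variance = α'/β'² = 63/225 = 7/25.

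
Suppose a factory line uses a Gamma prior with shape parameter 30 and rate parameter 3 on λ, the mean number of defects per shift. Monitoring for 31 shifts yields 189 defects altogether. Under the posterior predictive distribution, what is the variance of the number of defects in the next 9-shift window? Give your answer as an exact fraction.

84753/1156

Total count 189 over total exposure 31 shifts.
Posterior: α' = 30 + 189 = 219, β' = 3 + 31 = 34.
The posterior predictive for a window of length T is Negative Binomial with variance T·α'·(β'+T)/β'² = 9·219·43/1156 = 84753/1156.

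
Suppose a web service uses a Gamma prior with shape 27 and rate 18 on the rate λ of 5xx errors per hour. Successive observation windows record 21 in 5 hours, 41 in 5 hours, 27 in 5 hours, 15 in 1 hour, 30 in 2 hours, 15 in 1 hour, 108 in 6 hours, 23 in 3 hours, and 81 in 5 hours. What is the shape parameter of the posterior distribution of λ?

388

Total count: 21 + 41 + 27 + 15 + 30 + 15 + 108 + 23 + 81 = 361.
Total exposure: 5 + 5 + 5 + 1 + 2 + 1 + 6 + 3 + 5 = 33 hours.
Conjugate update: add total count to the shape and total exposure to the rate, giving Gamma(388, 51).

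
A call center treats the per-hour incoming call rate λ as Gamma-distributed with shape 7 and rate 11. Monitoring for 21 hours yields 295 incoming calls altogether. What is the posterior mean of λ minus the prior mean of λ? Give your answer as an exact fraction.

Total count 295 over total exposure 21 hours.
By Gamma–Poisson conjugacy, the posterior is Gamma(α + Σx, β + Σt) = Gamma(7 + 295, 11 + 21) = Gamma(302, 32).
Posterior mean = 302/32 = 151/16; prior mean = 7/11 = 7/11. Difference = 151/16 − 7/11 = 1549/176.

1549/176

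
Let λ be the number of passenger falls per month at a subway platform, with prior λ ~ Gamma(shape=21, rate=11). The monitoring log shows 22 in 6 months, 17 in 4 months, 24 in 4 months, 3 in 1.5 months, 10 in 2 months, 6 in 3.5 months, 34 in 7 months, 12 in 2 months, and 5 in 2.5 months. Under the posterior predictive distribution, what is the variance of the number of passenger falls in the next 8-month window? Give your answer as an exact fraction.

253792/7569

Total count: 22 + 17 + 24 + 3 + 10 + 6 + 34 + 12 + 5 = 133.
Total exposure: 6 + 4 + 4 + 1.5 + 2 + 3.5 + 7 + 2 + 2.5 = 32.5 months.
By Gamma–Poisson conjugacy, the posterior is Gamma(α + Σx, β + Σt) = Gamma(21 + 133, 11 + 32.5) = Gamma(154, 87/2).
The posterior predictive for a window of length T is Negative Binomial with variance T·α'·(β'+T)/β'² = 8·154·(103/2)/(7569/4) = 253792/7569.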